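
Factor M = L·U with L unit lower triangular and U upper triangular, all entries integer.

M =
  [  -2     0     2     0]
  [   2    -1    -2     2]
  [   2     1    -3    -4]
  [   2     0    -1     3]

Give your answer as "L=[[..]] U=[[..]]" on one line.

L=[[1,0,0,0],[-1,1,0,0],[-1,-1,1,0],[-1,0,-1,1]] U=[[-2,0,2,0],[0,-1,0,2],[0,0,-1,-2],[0,0,0,1]]

  r1 -= -1·r0 → [0,-1,0,2]
  r2 -= -1·r0 → [0,1,-1,-4]
  r3 -= -1·r0 → [0,0,1,3]
  r2 -= -1·r1 → [0,0,-1,-2]
  r3 -= 0·r1 → [0,0,1,3]
  r3 -= -1·r2 → [0,0,0,1]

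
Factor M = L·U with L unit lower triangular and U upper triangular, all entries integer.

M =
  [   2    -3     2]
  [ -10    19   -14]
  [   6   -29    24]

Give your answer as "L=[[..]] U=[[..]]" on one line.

L=[[1,0,0],[-5,1,0],[3,-5,1]] U=[[2,-3,2],[0,4,-4],[0,0,-2]]

  row1 -= -5·row0 → [0,4,-4]
  row2 -= 3·row0 → [0,-20,18]
  row2 -= -5·row1 → [0,0,-2]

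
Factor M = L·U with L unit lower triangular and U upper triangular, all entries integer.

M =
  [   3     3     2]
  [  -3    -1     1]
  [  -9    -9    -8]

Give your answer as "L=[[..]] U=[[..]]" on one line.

  row1 -= -1·row0 → [0,2,3]
  row2 -= -3·row0 → [0,0,-2]
  row2 -= 0·row1 → [0,0,-2]

L=[[1,0,0],[-1,1,0],[-3,0,1]] U=[[3,3,2],[0,2,3],[0,0,-2]]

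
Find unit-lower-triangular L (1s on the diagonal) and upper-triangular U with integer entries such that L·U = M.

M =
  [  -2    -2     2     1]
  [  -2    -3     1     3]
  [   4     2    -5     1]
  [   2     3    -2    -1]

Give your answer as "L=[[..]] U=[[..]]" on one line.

  r1 -= 1·r0 → [0,-1,-1,2]
  r2 -= -2·r0 → [0,-2,-1,3]
  r3 -= -1·r0 → [0,1,0,0]
  r2 -= 2·r1 → [0,0,1,-1]
  r3 -= -1·r1 → [0,0,-1,2]
  r3 -= -1·r2 → [0,0,0,1]

L=[[1,0,0,0],[1,1,0,0],[-2,2,1,0],[-1,-1,-1,1]] U=[[-2,-2,2,1],[0,-1,-1,2],[0,0,1,-1],[0,0,0,1]]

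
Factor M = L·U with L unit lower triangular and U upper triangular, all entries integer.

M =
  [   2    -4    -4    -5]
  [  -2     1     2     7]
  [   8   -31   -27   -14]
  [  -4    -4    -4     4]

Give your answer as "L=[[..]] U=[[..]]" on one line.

  R1 -= -1·R0 → [0,-3,-2,2]
  R2 -= 4·R0 → [0,-15,-11,6]
  R3 -= -2·R0 → [0,-12,-12,-6]
  R2 -= 5·R1 → [0,0,-1,-4]
  R3 -= 4·R1 → [0,0,-4,-14]
  R3 -= 4·R2 → [0,0,0,2]

L=[[1,0,0,0],[-1,1,0,0],[4,5,1,0],[-2,4,4,1]] U=[[2,-4,-4,-5],[0,-3,-2,2],[0,0,-1,-4],[0,0,0,2]]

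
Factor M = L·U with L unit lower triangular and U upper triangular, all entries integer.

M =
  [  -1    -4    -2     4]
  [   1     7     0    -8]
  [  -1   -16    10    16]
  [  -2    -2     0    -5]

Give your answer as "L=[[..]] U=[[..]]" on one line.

  r1 -= -1·r0 → [0,3,-2,-4]
  r2 -= 1·r0 → [0,-12,12,12]
  r3 -= 2·r0 → [0,6,4,-13]
  r2 -= -4·r1 → [0,0,4,-4]
  r3 -= 2·r1 → [0,0,8,-5]
  r3 -= 2·r2 → [0,0,0,3]

L=[[1,0,0,0],[-1,1,0,0],[1,-4,1,0],[2,2,2,1]] U=[[-1,-4,-2,4],[0,3,-2,-4],[0,0,4,-4],[0,0,0,3]]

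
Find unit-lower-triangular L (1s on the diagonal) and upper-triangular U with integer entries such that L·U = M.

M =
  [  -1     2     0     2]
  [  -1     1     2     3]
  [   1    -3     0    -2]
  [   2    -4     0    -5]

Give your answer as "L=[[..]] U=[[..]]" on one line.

  row1 -= 1·row0 → [0,-1,2,1]
  row2 -= -1·row0 → [0,-1,0,0]
  row3 -= -2·row0 → [0,0,0,-1]
  row2 -= 1·row1 → [0,0,-2,-1]
  row3 -= 0·row1 → [0,0,0,-1]
  row3 -= 0·row2 → [0,0,0,-1]

L=[[1,0,0,0],[1,1,0,0],[-1,1,1,0],[-2,0,0,1]] U=[[-1,2,0,2],[0,-1,2,1],[0,0,-2,-1],[0,0,0,-1]]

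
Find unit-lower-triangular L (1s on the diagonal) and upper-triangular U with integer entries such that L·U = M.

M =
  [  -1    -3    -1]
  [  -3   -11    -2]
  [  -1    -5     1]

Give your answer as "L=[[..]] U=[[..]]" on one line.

L=[[1,0,0],[3,1,0],[1,1,1]] U=[[-1,-3,-1],[0,-2,1],[0,0,1]]

  R1 -= 3·R0 → [0,-2,1]
  R2 -= 1·R0 → [0,-2,2]
  R2 -= 1·R1 → [0,0,1]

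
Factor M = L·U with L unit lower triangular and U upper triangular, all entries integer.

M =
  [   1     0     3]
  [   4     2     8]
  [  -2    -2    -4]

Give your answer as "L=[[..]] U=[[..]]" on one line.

L=[[1,0,0],[4,1,0],[-2,-1,1]] U=[[1,0,3],[0,2,-4],[0,0,-2]]

  row1 -= 4·row0 → [0,2,-4]
  row2 -= -2·row0 → [0,-2,2]
  row2 -= -1·row1 → [0,0,-2]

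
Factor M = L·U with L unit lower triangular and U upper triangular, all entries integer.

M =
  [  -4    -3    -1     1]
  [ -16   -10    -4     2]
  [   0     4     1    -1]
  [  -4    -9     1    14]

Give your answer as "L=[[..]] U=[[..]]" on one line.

  row1 -= 4·row0 → [0,2,0,-2]
  row2 -= 0·row0 → [0,4,1,-1]
  row3 -= 1·row0 → [0,-6,2,13]
  row2 -= 2·row1 → [0,0,1,3]
  row3 -= -3·row1 → [0,0,2,7]
  row3 -= 2·row2 → [0,0,0,1]

L=[[1,0,0,0],[4,1,0,0],[0,2,1,0],[1,-3,2,1]] U=[[-4,-3,-1,1],[0,2,0,-2],[0,0,1,3],[0,0,0,1]]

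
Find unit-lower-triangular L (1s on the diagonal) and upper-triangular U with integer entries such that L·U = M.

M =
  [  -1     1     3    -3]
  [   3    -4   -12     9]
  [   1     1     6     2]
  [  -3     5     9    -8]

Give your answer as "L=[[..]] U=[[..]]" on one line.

  row1 -= -3·row0 → [0,-1,-3,0]
  row2 -= -1·row0 → [0,2,9,-1]
  row3 -= 3·row0 → [0,2,0,1]
  row2 -= -2·row1 → [0,0,3,-1]
  row3 -= -2·row1 → [0,0,-6,1]
  row3 -= -2·row2 → [0,0,0,-1]

L=[[1,0,0,0],[-3,1,0,0],[-1,-2,1,0],[3,-2,-2,1]] U=[[-1,1,3,-3],[0,-1,-3,0],[0,0,3,-1],[0,0,0,-1]]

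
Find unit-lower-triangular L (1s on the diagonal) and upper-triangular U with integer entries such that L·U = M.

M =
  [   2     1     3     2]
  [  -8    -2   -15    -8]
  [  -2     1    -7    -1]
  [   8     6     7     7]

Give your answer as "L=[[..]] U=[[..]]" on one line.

  r1 -= -4·r0 → [0,2,-3,0]
  r2 -= -1·r0 → [0,2,-4,1]
  r3 -= 4·r0 → [0,2,-5,-1]
  r2 -= 1·r1 → [0,0,-1,1]
  r3 -= 1·r1 → [0,0,-2,-1]
  r3 -= 2·r2 → [0,0,0,-3]

L=[[1,0,0,0],[-4,1,0,0],[-1,1,1,0],[4,1,2,1]] U=[[2,1,3,2],[0,2,-3,0],[0,0,-1,1],[0,0,0,-3]]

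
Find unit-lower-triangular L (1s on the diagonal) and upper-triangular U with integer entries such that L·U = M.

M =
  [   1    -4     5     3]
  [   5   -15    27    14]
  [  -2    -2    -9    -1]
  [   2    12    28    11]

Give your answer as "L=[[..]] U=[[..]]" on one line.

L=[[1,0,0,0],[5,1,0,0],[-2,-2,1,0],[2,4,2,1]] U=[[1,-4,5,3],[0,5,2,-1],[0,0,5,3],[0,0,0,3]]

  R1 -= 5·R0 → [0,5,2,-1]
  R2 -= -2·R0 → [0,-10,1,5]
  R3 -= 2·R0 → [0,20,18,5]
  R2 -= -2·R1 → [0,0,5,3]
  R3 -= 4·R1 → [0,0,10,9]
  R3 -= 2·R2 → [0,0,0,3]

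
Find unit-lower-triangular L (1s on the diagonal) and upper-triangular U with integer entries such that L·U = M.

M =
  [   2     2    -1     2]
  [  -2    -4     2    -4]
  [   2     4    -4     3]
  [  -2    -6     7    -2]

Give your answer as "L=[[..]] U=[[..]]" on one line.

  R1 -= -1·R0 → [0,-2,1,-2]
  R2 -= 1·R0 → [0,2,-3,1]
  R3 -= -1·R0 → [0,-4,6,0]
  R2 -= -1·R1 → [0,0,-2,-1]
  R3 -= 2·R1 → [0,0,4,4]
  R3 -= -2·R2 → [0,0,0,2]

L=[[1,0,0,0],[-1,1,0,0],[1,-1,1,0],[-1,2,-2,1]] U=[[2,2,-1,2],[0,-2,1,-2],[0,0,-2,-1],[0,0,0,2]]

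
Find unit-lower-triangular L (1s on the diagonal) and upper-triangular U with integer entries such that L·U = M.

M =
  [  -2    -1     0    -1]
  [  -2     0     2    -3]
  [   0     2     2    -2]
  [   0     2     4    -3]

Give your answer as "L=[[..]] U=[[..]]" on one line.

L=[[1,0,0,0],[1,1,0,0],[0,2,1,0],[0,2,0,1]] U=[[-2,-1,0,-1],[0,1,2,-2],[0,0,-2,2],[0,0,0,1]]

  R1 -= 1·R0 → [0,1,2,-2]
  R2 -= 0·R0 → [0,2,2,-2]
  R3 -= 0·R0 → [0,2,4,-3]
  R2 -= 2·R1 → [0,0,-2,2]
  R3 -= 2·R1 → [0,0,0,1]
  R3 -= 0·R2 → [0,0,0,1]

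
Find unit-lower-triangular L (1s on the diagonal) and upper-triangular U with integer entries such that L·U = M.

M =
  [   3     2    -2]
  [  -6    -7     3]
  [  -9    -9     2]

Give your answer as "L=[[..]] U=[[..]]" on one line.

L=[[1,0,0],[-2,1,0],[-3,1,1]] U=[[3,2,-2],[0,-3,-1],[0,0,-3]]

  row1 -= -2·row0 → [0,-3,-1]
  row2 -= -3·row0 → [0,-3,-4]
  row2 -= 1·row1 → [0,0,-3]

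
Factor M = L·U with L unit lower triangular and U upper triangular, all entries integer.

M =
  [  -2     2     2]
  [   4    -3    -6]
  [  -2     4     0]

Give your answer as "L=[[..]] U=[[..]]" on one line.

  row1 -= -2·row0 → [0,1,-2]
  row2 -= 1·row0 → [0,2,-2]
  row2 -= 2·row1 → [0,0,2]

L=[[1,0,0],[-2,1,0],[1,2,1]] U=[[-2,2,2],[0,1,-2],[0,0,2]]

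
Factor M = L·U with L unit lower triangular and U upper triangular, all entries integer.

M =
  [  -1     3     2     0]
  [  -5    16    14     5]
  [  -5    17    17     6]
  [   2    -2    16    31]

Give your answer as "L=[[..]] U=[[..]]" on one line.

L=[[1,0,0,0],[5,1,0,0],[5,2,1,0],[-2,4,-4,1]] U=[[-1,3,2,0],[0,1,4,5],[0,0,-1,-4],[0,0,0,-5]]

  row1 -= 5·row0 → [0,1,4,5]
  row2 -= 5·row0 → [0,2,7,6]
  row3 -= -2·row0 → [0,4,20,31]
  row2 -= 2·row1 → [0,0,-1,-4]
  row3 -= 4·row1 → [0,0,4,11]
  row3 -= -4·row2 → [0,0,0,-5]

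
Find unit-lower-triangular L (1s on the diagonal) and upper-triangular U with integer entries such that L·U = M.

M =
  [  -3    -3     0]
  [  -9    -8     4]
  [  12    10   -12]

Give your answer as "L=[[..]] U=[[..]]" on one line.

  r1 -= 3·r0 → [0,1,4]
  r2 -= -4·r0 → [0,-2,-12]
  r2 -= -2·r1 → [0,0,-4]

L=[[1,0,0],[3,1,0],[-4,-2,1]] U=[[-3,-3,0],[0,1,4],[0,0,-4]]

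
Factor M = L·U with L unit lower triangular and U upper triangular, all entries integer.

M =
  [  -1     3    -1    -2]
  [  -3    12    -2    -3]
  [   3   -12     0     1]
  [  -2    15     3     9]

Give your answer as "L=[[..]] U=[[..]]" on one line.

  r1 -= 3·r0 → [0,3,1,3]
  r2 -= -3·r0 → [0,-3,-3,-5]
  r3 -= 2·r0 → [0,9,5,13]
  r2 -= -1·r1 → [0,0,-2,-2]
  r3 -= 3·r1 → [0,0,2,4]
  r3 -= -1·r2 → [0,0,0,2]

L=[[1,0,0,0],[3,1,0,0],[-3,-1,1,0],[2,3,-1,1]] U=[[-1,3,-1,-2],[0,3,1,3],[0,0,-2,-2],[0,0,0,2]]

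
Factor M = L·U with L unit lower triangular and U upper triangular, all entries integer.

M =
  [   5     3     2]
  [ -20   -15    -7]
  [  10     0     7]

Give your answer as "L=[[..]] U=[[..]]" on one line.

  r1 -= -4·r0 → [0,-3,1]
  r2 -= 2·r0 → [0,-6,3]
  r2 -= 2·r1 → [0,0,1]

L=[[1,0,0],[-4,1,0],[2,2,1]] U=[[5,3,2],[0,-3,1],[0,0,1]]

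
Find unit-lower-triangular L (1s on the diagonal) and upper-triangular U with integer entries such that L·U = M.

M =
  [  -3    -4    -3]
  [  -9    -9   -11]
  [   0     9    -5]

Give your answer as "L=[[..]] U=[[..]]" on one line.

  r1 -= 3·r0 → [0,3,-2]
  r2 -= 0·r0 → [0,9,-5]
  r2 -= 3·r1 → [0,0,1]

L=[[1,0,0],[3,1,0],[0,3,1]] U=[[-3,-4,-3],[0,3,-2],[0,0,1]]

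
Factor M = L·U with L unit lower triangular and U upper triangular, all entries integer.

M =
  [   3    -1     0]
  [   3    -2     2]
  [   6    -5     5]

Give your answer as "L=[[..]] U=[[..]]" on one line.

L=[[1,0,0],[1,1,0],[2,3,1]] U=[[3,-1,0],[0,-1,2],[0,0,-1]]

  row1 -= 1·row0 → [0,-1,2]
  row2 -= 2·row0 → [0,-3,5]
  row2 -= 3·row1 → [0,0,-1]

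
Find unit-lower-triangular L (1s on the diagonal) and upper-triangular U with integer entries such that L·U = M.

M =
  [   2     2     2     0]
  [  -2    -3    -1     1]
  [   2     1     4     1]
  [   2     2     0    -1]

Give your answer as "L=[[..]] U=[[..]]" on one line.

L=[[1,0,0,0],[-1,1,0,0],[1,1,1,0],[1,0,-2,1]] U=[[2,2,2,0],[0,-1,1,1],[0,0,1,0],[0,0,0,-1]]

  r1 -= -1·r0 → [0,-1,1,1]
  r2 -= 1·r0 → [0,-1,2,1]
  r3 -= 1·r0 → [0,0,-2,-1]
  r2 -= 1·r1 → [0,0,1,0]
  r3 -= 0·r1 → [0,0,-2,-1]
  r3 -= -2·r2 → [0,0,0,-1]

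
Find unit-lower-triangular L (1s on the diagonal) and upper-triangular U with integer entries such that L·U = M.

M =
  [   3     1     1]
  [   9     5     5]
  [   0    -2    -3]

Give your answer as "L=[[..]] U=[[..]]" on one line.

L=[[1,0,0],[3,1,0],[0,-1,1]] U=[[3,1,1],[0,2,2],[0,0,-1]]

  row1 -= 3·row0 → [0,2,2]
  row2 -= 0·row0 → [0,-2,-3]
  row2 -= -1·row1 → [0,0,-1]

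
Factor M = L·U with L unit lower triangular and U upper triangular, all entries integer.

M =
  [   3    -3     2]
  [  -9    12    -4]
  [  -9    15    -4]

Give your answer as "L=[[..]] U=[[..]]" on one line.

L=[[1,0,0],[-3,1,0],[-3,2,1]] U=[[3,-3,2],[0,3,2],[0,0,-2]]

  row1 -= -3·row0 → [0,3,2]
  row2 -= -3·row0 → [0,6,2]
  row2 -= 2·row1 → [0,0,-2]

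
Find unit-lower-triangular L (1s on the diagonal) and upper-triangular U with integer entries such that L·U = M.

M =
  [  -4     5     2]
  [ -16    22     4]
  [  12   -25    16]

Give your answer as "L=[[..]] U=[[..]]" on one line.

L=[[1,0,0],[4,1,0],[-3,-5,1]] U=[[-4,5,2],[0,2,-4],[0,0,2]]

  R1 -= 4·R0 → [0,2,-4]
  R2 -= -3·R0 → [0,-10,22]
  R2 -= -5·R1 → [0,0,2]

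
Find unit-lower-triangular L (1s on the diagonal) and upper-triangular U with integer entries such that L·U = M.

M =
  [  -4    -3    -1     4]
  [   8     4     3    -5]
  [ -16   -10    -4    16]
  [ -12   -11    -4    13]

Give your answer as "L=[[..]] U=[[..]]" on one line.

  r1 -= -2·r0 → [0,-2,1,3]
  r2 -= 4·r0 → [0,2,0,0]
  r3 -= 3·r0 → [0,-2,-1,1]
  r2 -= -1·r1 → [0,0,1,3]
  r3 -= 1·r1 → [0,0,-2,-2]
  r3 -= -2·r2 → [0,0,0,4]

L=[[1,0,0,0],[-2,1,0,0],[4,-1,1,0],[3,1,-2,1]] U=[[-4,-3,-1,4],[0,-2,1,3],[0,0,1,3],[0,0,0,4]]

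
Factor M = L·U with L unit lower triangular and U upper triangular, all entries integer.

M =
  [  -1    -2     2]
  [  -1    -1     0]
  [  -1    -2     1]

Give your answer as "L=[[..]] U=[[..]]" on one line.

L=[[1,0,0],[1,1,0],[1,0,1]] U=[[-1,-2,2],[0,1,-2],[0,0,-1]]

  R1 -= 1·R0 → [0,1,-2]
  R2 -= 1·R0 → [0,0,-1]
  R2 -= 0·R1 → [0,0,-1]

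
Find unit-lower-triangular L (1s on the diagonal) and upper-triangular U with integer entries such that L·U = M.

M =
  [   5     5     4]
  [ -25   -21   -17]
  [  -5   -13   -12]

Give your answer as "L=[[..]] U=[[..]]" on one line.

  R1 -= -5·R0 → [0,4,3]
  R2 -= -1·R0 → [0,-8,-8]
  R2 -= -2·R1 → [0,0,-2]

L=[[1,0,0],[-5,1,0],[-1,-2,1]] U=[[5,5,4],[0,4,3],[0,0,-2]]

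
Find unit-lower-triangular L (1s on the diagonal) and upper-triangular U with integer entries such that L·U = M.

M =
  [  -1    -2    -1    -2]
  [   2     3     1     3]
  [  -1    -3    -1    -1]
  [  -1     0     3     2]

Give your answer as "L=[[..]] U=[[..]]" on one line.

  r1 -= -2·r0 → [0,-1,-1,-1]
  r2 -= 1·r0 → [0,-1,0,1]
  r3 -= 1·r0 → [0,2,4,4]
  r2 -= 1·r1 → [0,0,1,2]
  r3 -= -2·r1 → [0,0,2,2]
  r3 -= 2·r2 → [0,0,0,-2]

L=[[1,0,0,0],[-2,1,0,0],[1,1,1,0],[1,-2,2,1]] U=[[-1,-2,-1,-2],[0,-1,-1,-1],[0,0,1,2],[0,0,0,-2]]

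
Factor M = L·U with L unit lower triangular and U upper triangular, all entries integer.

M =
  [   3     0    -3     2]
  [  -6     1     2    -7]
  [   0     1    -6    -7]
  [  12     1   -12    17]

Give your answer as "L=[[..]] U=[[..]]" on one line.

  R1 -= -2·R0 → [0,1,-4,-3]
  R2 -= 0·R0 → [0,1,-6,-7]
  R3 -= 4·R0 → [0,1,0,9]
  R2 -= 1·R1 → [0,0,-2,-4]
  R3 -= 1·R1 → [0,0,4,12]
  R3 -= -2·R2 → [0,0,0,4]

L=[[1,0,0,0],[-2,1,0,0],[0,1,1,0],[4,1,-2,1]] U=[[3,0,-3,2],[0,1,-4,-3],[0,0,-2,-4],[0,0,0,4]]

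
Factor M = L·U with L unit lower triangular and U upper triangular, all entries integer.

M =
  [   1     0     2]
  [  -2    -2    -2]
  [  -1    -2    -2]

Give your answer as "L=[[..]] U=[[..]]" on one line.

  row1 -= -2·row0 → [0,-2,2]
  row2 -= -1·row0 → [0,-2,0]
  row2 -= 1·row1 → [0,0,-2]

L=[[1,0,0],[-2,1,0],[-1,1,1]] U=[[1,0,2],[0,-2,2],[0,0,-2]]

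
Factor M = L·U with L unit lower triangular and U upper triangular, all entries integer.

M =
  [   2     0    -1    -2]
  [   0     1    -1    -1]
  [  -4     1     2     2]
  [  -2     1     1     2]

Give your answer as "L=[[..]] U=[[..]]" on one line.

  row1 -= 0·row0 → [0,1,-1,-1]
  row2 -= -2·row0 → [0,1,0,-2]
  row3 -= -1·row0 → [0,1,0,0]
  row2 -= 1·row1 → [0,0,1,-1]
  row3 -= 1·row1 → [0,0,1,1]
  row3 -= 1·row2 → [0,0,0,2]

L=[[1,0,0,0],[0,1,0,0],[-2,1,1,0],[-1,1,1,1]] U=[[2,0,-1,-2],[0,1,-1,-1],[0,0,1,-1],[0,0,0,2]]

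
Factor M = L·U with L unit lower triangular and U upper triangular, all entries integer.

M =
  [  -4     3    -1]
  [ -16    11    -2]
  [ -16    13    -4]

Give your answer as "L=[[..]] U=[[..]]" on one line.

  r1 -= 4·r0 → [0,-1,2]
  r2 -= 4·r0 → [0,1,0]
  r2 -= -1·r1 → [0,0,2]

L=[[1,0,0],[4,1,0],[4,-1,1]] U=[[-4,3,-1],[0,-1,2],[0,0,2]]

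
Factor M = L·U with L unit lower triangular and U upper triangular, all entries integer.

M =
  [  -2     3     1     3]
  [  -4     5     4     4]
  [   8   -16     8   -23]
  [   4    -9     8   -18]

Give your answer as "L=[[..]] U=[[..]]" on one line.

L=[[1,0,0,0],[2,1,0,0],[-4,4,1,0],[-2,3,1,1]] U=[[-2,3,1,3],[0,-1,2,-2],[0,0,4,-3],[0,0,0,-3]]

  R1 -= 2·R0 → [0,-1,2,-2]
  R2 -= -4·R0 → [0,-4,12,-11]
  R3 -= -2·R0 → [0,-3,10,-12]
  R2 -= 4·R1 → [0,0,4,-3]
  R3 -= 3·R1 → [0,0,4,-6]
  R3 -= 1·R2 → [0,0,0,-3]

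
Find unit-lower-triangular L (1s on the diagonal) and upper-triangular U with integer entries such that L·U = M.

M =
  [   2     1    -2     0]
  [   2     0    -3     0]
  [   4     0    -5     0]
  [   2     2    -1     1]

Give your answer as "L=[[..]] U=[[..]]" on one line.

L=[[1,0,0,0],[1,1,0,0],[2,2,1,0],[1,-1,0,1]] U=[[2,1,-2,0],[0,-1,-1,0],[0,0,1,0],[0,0,0,1]]

  r1 -= 1·r0 → [0,-1,-1,0]
  r2 -= 2·r0 → [0,-2,-1,0]
  r3 -= 1·r0 → [0,1,1,1]
  r2 -= 2·r1 → [0,0,1,0]
  r3 -= -1·r1 → [0,0,0,1]
  r3 -= 0·r2 → [0,0,0,1]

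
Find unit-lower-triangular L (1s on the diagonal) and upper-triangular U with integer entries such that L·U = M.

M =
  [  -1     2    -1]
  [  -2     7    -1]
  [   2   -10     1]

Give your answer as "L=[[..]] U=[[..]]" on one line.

L=[[1,0,0],[2,1,0],[-2,-2,1]] U=[[-1,2,-1],[0,3,1],[0,0,1]]

  r1 -= 2·r0 → [0,3,1]
  r2 -= -2·r0 → [0,-6,-1]
  r2 -= -2·r1 → [0,0,1]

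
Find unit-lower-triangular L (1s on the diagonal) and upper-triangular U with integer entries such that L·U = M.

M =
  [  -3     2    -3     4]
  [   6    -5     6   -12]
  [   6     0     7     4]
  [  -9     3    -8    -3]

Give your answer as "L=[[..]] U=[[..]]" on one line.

  r1 -= -2·r0 → [0,-1,0,-4]
  r2 -= -2·r0 → [0,4,1,12]
  r3 -= 3·r0 → [0,-3,1,-15]
  r2 -= -4·r1 → [0,0,1,-4]
  r3 -= 3·r1 → [0,0,1,-3]
  r3 -= 1·r2 → [0,0,0,1]

L=[[1,0,0,0],[-2,1,0,0],[-2,-4,1,0],[3,3,1,1]] U=[[-3,2,-3,4],[0,-1,0,-4],[0,0,1,-4],[0,0,0,1]]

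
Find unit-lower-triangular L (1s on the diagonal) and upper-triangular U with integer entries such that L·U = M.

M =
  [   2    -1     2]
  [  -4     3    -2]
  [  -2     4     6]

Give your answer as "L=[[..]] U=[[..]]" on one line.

  R1 -= -2·R0 → [0,1,2]
  R2 -= -1·R0 → [0,3,8]
  R2 -= 3·R1 → [0,0,2]

L=[[1,0,0],[-2,1,0],[-1,3,1]] U=[[2,-1,2],[0,1,2],[0,0,2]]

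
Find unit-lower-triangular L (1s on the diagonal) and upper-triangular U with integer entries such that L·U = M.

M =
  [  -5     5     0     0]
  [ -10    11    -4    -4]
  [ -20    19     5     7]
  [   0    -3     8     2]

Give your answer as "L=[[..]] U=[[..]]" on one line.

  r1 -= 2·r0 → [0,1,-4,-4]
  r2 -= 4·r0 → [0,-1,5,7]
  r3 -= 0·r0 → [0,-3,8,2]
  r2 -= -1·r1 → [0,0,1,3]
  r3 -= -3·r1 → [0,0,-4,-10]
  r3 -= -4·r2 → [0,0,0,2]

L=[[1,0,0,0],[2,1,0,0],[4,-1,1,0],[0,-3,-4,1]] U=[[-5,5,0,0],[0,1,-4,-4],[0,0,1,3],[0,0,0,2]]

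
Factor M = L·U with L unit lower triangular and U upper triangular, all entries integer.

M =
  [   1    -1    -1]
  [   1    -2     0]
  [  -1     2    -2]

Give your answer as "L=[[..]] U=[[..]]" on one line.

  row1 -= 1·row0 → [0,-1,1]
  row2 -= -1·row0 → [0,1,-3]
  row2 -= -1·row1 → [0,0,-2]

L=[[1,0,0],[1,1,0],[-1,-1,1]] U=[[1,-1,-1],[0,-1,1],[0,0,-2]]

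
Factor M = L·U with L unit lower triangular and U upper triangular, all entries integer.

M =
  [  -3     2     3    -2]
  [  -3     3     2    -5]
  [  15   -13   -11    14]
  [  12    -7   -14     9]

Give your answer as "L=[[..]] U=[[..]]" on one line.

L=[[1,0,0,0],[1,1,0,0],[-5,-3,1,0],[-4,1,-1,1]] U=[[-3,2,3,-2],[0,1,-1,-3],[0,0,1,-5],[0,0,0,-1]]

  r1 -= 1·r0 → [0,1,-1,-3]
  r2 -= -5·r0 → [0,-3,4,4]
  r3 -= -4·r0 → [0,1,-2,1]
  r2 -= -3·r1 → [0,0,1,-5]
  r3 -= 1·r1 → [0,0,-1,4]
  r3 -= -1·r2 → [0,0,0,-1]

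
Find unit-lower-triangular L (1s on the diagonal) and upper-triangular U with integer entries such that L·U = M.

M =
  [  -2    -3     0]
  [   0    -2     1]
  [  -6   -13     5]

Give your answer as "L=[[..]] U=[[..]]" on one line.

L=[[1,0,0],[0,1,0],[3,2,1]] U=[[-2,-3,0],[0,-2,1],[0,0,3]]

  row1 -= 0·row0 → [0,-2,1]
  row2 -= 3·row0 → [0,-4,5]
  row2 -= 2·row1 → [0,0,3]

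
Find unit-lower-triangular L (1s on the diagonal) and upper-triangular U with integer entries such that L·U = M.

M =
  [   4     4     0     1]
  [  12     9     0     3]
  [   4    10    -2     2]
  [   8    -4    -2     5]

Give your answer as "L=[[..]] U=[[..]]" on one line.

  r1 -= 3·r0 → [0,-3,0,0]
  r2 -= 1·r0 → [0,6,-2,1]
  r3 -= 2·r0 → [0,-12,-2,3]
  r2 -= -2·r1 → [0,0,-2,1]
  r3 -= 4·r1 → [0,0,-2,3]
  r3 -= 1·r2 → [0,0,0,2]

L=[[1,0,0,0],[3,1,0,0],[1,-2,1,0],[2,4,1,1]] U=[[4,4,0,1],[0,-3,0,0],[0,0,-2,1],[0,0,0,2]]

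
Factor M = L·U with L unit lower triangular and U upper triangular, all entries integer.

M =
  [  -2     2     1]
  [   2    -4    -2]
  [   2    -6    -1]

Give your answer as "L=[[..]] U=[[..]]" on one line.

  r1 -= -1·r0 → [0,-2,-1]
  r2 -= -1·r0 → [0,-4,0]
  r2 -= 2·r1 → [0,0,2]

L=[[1,0,0],[-1,1,0],[-1,2,1]] U=[[-2,2,1],[0,-2,-1],[0,0,2]]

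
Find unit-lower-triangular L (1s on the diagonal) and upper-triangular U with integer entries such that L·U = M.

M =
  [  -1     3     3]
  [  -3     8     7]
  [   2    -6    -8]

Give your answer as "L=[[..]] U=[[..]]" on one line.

  R1 -= 3·R0 → [0,-1,-2]
  R2 -= -2·R0 → [0,0,-2]
  R2 -= 0·R1 → [0,0,-2]

L=[[1,0,0],[3,1,0],[-2,0,1]] U=[[-1,3,3],[0,-1,-2],[0,0,-2]]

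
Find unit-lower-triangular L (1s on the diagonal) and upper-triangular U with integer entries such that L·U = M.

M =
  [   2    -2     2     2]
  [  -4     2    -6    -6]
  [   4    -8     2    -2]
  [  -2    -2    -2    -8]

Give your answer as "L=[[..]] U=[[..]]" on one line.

L=[[1,0,0,0],[-2,1,0,0],[2,2,1,0],[-1,2,2,1]] U=[[2,-2,2,2],[0,-2,-2,-2],[0,0,2,-2],[0,0,0,2]]

  R1 -= -2·R0 → [0,-2,-2,-2]
  R2 -= 2·R0 → [0,-4,-2,-6]
  R3 -= -1·R0 → [0,-4,0,-6]
  R2 -= 2·R1 → [0,0,2,-2]
  R3 -= 2·R1 → [0,0,4,-2]
  R3 -= 2·R2 → [0,0,0,2]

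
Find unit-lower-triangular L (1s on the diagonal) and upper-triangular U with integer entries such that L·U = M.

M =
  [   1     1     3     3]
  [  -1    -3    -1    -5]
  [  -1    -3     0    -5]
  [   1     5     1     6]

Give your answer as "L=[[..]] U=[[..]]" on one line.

L=[[1,0,0,0],[-1,1,0,0],[-1,1,1,0],[1,-2,2,1]] U=[[1,1,3,3],[0,-2,2,-2],[0,0,1,0],[0,0,0,-1]]

  r1 -= -1·r0 → [0,-2,2,-2]
  r2 -= -1·r0 → [0,-2,3,-2]
  r3 -= 1·r0 → [0,4,-2,3]
  r2 -= 1·r1 → [0,0,1,0]
  r3 -= -2·r1 → [0,0,2,-1]
  r3 -= 2·r2 → [0,0,0,-1]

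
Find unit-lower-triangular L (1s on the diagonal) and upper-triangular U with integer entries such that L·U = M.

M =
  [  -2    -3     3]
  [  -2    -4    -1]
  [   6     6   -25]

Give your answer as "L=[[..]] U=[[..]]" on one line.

L=[[1,0,0],[1,1,0],[-3,3,1]] U=[[-2,-3,3],[0,-1,-4],[0,0,-4]]

  row1 -= 1·row0 → [0,-1,-4]
  row2 -= -3·row0 → [0,-3,-16]
  row2 -= 3·row1 → [0,0,-4]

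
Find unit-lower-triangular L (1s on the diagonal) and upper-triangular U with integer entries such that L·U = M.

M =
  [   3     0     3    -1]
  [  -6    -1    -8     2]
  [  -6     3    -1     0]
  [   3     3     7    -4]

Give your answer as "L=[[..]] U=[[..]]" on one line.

  r1 -= -2·r0 → [0,-1,-2,0]
  r2 -= -2·r0 → [0,3,5,-2]
  r3 -= 1·r0 → [0,3,4,-3]
  r2 -= -3·r1 → [0,0,-1,-2]
  r3 -= -3·r1 → [0,0,-2,-3]
  r3 -= 2·r2 → [0,0,0,1]

L=[[1,0,0,0],[-2,1,0,0],[-2,-3,1,0],[1,-3,2,1]] U=[[3,0,3,-1],[0,-1,-2,0],[0,0,-1,-2],[0,0,0,1]]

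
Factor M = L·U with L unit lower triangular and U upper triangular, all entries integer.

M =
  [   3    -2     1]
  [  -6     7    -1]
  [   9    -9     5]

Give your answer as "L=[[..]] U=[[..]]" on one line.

L=[[1,0,0],[-2,1,0],[3,-1,1]] U=[[3,-2,1],[0,3,1],[0,0,3]]

  R1 -= -2·R0 → [0,3,1]
  R2 -= 3·R0 → [0,-3,2]
  R2 -= -1·R1 → [0,0,3]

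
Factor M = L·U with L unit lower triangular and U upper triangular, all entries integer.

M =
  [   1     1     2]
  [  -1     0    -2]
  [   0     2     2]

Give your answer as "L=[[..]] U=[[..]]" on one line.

  row1 -= -1·row0 → [0,1,0]
  row2 -= 0·row0 → [0,2,2]
  row2 -= 2·row1 → [0,0,2]

L=[[1,0,0],[-1,1,0],[0,2,1]] U=[[1,1,2],[0,1,0],[0,0,2]]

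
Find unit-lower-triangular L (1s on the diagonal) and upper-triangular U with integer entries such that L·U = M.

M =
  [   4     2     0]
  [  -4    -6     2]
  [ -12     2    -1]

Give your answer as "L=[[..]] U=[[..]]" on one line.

  row1 -= -1·row0 → [0,-4,2]
  row2 -= -3·row0 → [0,8,-1]
  row2 -= -2·row1 → [0,0,3]

L=[[1,0,0],[-1,1,0],[-3,-2,1]] U=[[4,2,0],[0,-4,2],[0,0,3]]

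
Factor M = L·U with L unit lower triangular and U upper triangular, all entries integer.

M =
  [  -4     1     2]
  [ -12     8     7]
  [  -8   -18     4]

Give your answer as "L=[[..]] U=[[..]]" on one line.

L=[[1,0,0],[3,1,0],[2,-4,1]] U=[[-4,1,2],[0,5,1],[0,0,4]]

  r1 -= 3·r0 → [0,5,1]
  r2 -= 2·r0 → [0,-20,0]
  r2 -= -4·r1 → [0,0,4]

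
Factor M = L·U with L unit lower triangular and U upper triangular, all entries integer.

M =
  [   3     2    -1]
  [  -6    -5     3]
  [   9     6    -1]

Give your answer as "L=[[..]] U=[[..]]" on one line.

L=[[1,0,0],[-2,1,0],[3,0,1]] U=[[3,2,-1],[0,-1,1],[0,0,2]]

  row1 -= -2·row0 → [0,-1,1]
  row2 -= 3·row0 → [0,0,2]
  row2 -= 0·row1 → [0,0,2]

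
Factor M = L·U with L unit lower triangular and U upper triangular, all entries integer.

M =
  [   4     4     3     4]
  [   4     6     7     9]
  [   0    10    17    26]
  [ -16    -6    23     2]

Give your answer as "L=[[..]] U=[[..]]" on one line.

  R1 -= 1·R0 → [0,2,4,5]
  R2 -= 0·R0 → [0,10,17,26]
  R3 -= -4·R0 → [0,10,35,18]
  R2 -= 5·R1 → [0,0,-3,1]
  R3 -= 5·R1 → [0,0,15,-7]
  R3 -= -5·R2 → [0,0,0,-2]

L=[[1,0,0,0],[1,1,0,0],[0,5,1,0],[-4,5,-5,1]] U=[[4,4,3,4],[0,2,4,5],[0,0,-3,1],[0,0,0,-2]]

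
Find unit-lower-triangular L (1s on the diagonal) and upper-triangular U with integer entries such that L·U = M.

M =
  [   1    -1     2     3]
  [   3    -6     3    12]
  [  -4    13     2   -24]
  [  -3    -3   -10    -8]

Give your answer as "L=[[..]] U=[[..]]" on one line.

L=[[1,0,0,0],[3,1,0,0],[-4,-3,1,0],[-3,2,2,1]] U=[[1,-1,2,3],[0,-3,-3,3],[0,0,1,-3],[0,0,0,1]]

  R1 -= 3·R0 → [0,-3,-3,3]
  R2 -= -4·R0 → [0,9,10,-12]
  R3 -= -3·R0 → [0,-6,-4,1]
  R2 -= -3·R1 → [0,0,1,-3]
  R3 -= 2·R1 → [0,0,2,-5]
  R3 -= 2·R2 → [0,0,0,1]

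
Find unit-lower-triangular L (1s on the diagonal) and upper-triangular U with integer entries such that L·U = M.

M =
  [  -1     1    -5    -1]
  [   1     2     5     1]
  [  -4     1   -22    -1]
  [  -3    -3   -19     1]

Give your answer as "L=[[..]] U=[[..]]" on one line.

  R1 -= -1·R0 → [0,3,0,0]
  R2 -= 4·R0 → [0,-3,-2,3]
  R3 -= 3·R0 → [0,-6,-4,4]
  R2 -= -1·R1 → [0,0,-2,3]
  R3 -= -2·R1 → [0,0,-4,4]
  R3 -= 2·R2 → [0,0,0,-2]

L=[[1,0,0,0],[-1,1,0,0],[4,-1,1,0],[3,-2,2,1]] U=[[-1,1,-5,-1],[0,3,0,0],[0,0,-2,3],[0,0,0,-2]]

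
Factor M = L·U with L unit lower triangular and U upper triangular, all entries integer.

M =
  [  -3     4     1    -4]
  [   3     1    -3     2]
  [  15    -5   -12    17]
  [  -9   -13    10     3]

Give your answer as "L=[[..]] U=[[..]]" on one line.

  row1 -= -1·row0 → [0,5,-2,-2]
  row2 -= -5·row0 → [0,15,-7,-3]
  row3 -= 3·row0 → [0,-25,7,15]
  row2 -= 3·row1 → [0,0,-1,3]
  row3 -= -5·row1 → [0,0,-3,5]
  row3 -= 3·row2 → [0,0,0,-4]

L=[[1,0,0,0],[-1,1,0,0],[-5,3,1,0],[3,-5,3,1]] U=[[-3,4,1,-4],[0,5,-2,-2],[0,0,-1,3],[0,0,0,-4]]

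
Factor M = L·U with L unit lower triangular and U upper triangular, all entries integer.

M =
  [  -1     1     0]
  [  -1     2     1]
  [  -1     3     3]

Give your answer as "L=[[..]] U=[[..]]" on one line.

L=[[1,0,0],[1,1,0],[1,2,1]] U=[[-1,1,0],[0,1,1],[0,0,1]]

  R1 -= 1·R0 → [0,1,1]
  R2 -= 1·R0 → [0,2,3]
  R2 -= 2·R1 → [0,0,1]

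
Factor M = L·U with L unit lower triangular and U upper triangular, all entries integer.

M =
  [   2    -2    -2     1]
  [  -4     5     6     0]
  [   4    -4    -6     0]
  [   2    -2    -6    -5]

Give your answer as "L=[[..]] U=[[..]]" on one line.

  row1 -= -2·row0 → [0,1,2,2]
  row2 -= 2·row0 → [0,0,-2,-2]
  row3 -= 1·row0 → [0,0,-4,-6]
  row2 -= 0·row1 → [0,0,-2,-2]
  row3 -= 0·row1 → [0,0,-4,-6]
  row3 -= 2·row2 → [0,0,0,-2]

L=[[1,0,0,0],[-2,1,0,0],[2,0,1,0],[1,0,2,1]] U=[[2,-2,-2,1],[0,1,2,2],[0,0,-2,-2],[0,0,0,-2]]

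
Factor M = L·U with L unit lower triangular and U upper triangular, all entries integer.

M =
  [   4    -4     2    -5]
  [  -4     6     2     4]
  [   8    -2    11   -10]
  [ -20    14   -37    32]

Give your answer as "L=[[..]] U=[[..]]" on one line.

L=[[1,0,0,0],[-1,1,0,0],[2,3,1,0],[-5,-3,3,1]] U=[[4,-4,2,-5],[0,2,4,-1],[0,0,-5,3],[0,0,0,-5]]

  R1 -= -1·R0 → [0,2,4,-1]
  R2 -= 2·R0 → [0,6,7,0]
  R3 -= -5·R0 → [0,-6,-27,7]
  R2 -= 3·R1 → [0,0,-5,3]
  R3 -= -3·R1 → [0,0,-15,4]
  R3 -= 3·R2 → [0,0,0,-5]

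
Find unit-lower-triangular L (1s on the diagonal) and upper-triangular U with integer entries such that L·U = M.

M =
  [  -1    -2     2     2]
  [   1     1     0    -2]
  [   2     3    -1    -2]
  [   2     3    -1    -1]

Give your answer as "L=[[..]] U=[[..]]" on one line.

  r1 -= -1·r0 → [0,-1,2,0]
  r2 -= -2·r0 → [0,-1,3,2]
  r3 -= -2·r0 → [0,-1,3,3]
  r2 -= 1·r1 → [0,0,1,2]
  r3 -= 1·r1 → [0,0,1,3]
  r3 -= 1·r2 → [0,0,0,1]

L=[[1,0,0,0],[-1,1,0,0],[-2,1,1,0],[-2,1,1,1]] U=[[-1,-2,2,2],[0,-1,2,0],[0,0,1,2],[0,0,0,1]]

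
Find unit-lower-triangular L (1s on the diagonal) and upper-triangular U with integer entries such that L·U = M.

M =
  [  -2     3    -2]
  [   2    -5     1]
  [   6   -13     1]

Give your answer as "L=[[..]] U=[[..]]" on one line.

L=[[1,0,0],[-1,1,0],[-3,2,1]] U=[[-2,3,-2],[0,-2,-1],[0,0,-3]]

  row1 -= -1·row0 → [0,-2,-1]
  row2 -= -3·row0 → [0,-4,-5]
  row2 -= 2·row1 → [0,0,-3]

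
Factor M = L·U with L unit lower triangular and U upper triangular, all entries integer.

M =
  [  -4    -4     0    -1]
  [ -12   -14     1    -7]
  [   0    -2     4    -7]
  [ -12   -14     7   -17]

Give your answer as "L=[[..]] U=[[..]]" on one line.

L=[[1,0,0,0],[3,1,0,0],[0,1,1,0],[3,1,2,1]] U=[[-4,-4,0,-1],[0,-2,1,-4],[0,0,3,-3],[0,0,0,-4]]

  r1 -= 3·r0 → [0,-2,1,-4]
  r2 -= 0·r0 → [0,-2,4,-7]
  r3 -= 3·r0 → [0,-2,7,-14]
  r2 -= 1·r1 → [0,0,3,-3]
  r3 -= 1·r1 → [0,0,6,-10]
  r3 -= 2·r2 → [0,0,0,-4]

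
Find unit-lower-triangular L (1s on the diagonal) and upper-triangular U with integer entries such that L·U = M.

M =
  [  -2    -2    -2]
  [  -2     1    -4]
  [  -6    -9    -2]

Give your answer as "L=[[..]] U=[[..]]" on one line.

L=[[1,0,0],[1,1,0],[3,-1,1]] U=[[-2,-2,-2],[0,3,-2],[0,0,2]]

  r1 -= 1·r0 → [0,3,-2]
  r2 -= 3·r0 → [0,-3,4]
  r2 -= -1·r1 → [0,0,2]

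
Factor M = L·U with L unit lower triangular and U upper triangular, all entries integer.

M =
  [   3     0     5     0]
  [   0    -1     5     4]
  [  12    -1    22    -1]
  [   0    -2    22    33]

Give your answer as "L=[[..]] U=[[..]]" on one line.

  r1 -= 0·r0 → [0,-1,5,4]
  r2 -= 4·r0 → [0,-1,2,-1]
  r3 -= 0·r0 → [0,-2,22,33]
  r2 -= 1·r1 → [0,0,-3,-5]
  r3 -= 2·r1 → [0,0,12,25]
  r3 -= -4·r2 → [0,0,0,5]

L=[[1,0,0,0],[0,1,0,0],[4,1,1,0],[0,2,-4,1]] U=[[3,0,5,0],[0,-1,5,4],[0,0,-3,-5],[0,0,0,5]]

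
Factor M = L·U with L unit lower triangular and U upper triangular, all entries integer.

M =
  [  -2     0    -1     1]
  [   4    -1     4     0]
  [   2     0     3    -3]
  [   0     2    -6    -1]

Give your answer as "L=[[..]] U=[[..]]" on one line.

  r1 -= -2·r0 → [0,-1,2,2]
  r2 -= -1·r0 → [0,0,2,-2]
  r3 -= 0·r0 → [0,2,-6,-1]
  r2 -= 0·r1 → [0,0,2,-2]
  r3 -= -2·r1 → [0,0,-2,3]
  r3 -= -1·r2 → [0,0,0,1]

L=[[1,0,0,0],[-2,1,0,0],[-1,0,1,0],[0,-2,-1,1]] U=[[-2,0,-1,1],[0,-1,2,2],[0,0,2,-2],[0,0,0,1]]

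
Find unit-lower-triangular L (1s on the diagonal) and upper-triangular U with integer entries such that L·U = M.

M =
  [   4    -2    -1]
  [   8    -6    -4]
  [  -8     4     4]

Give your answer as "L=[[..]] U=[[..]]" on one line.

L=[[1,0,0],[2,1,0],[-2,0,1]] U=[[4,-2,-1],[0,-2,-2],[0,0,2]]

  R1 -= 2·R0 → [0,-2,-2]
  R2 -= -2·R0 → [0,0,2]
  R2 -= 0·R1 → [0,0,2]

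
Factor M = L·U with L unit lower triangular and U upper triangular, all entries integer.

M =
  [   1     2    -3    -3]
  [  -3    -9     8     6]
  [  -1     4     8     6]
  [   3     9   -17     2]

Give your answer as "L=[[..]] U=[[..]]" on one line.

L=[[1,0,0,0],[-3,1,0,0],[-1,-2,1,0],[3,-1,-3,1]] U=[[1,2,-3,-3],[0,-3,-1,-3],[0,0,3,-3],[0,0,0,-1]]

  r1 -= -3·r0 → [0,-3,-1,-3]
  r2 -= -1·r0 → [0,6,5,3]
  r3 -= 3·r0 → [0,3,-8,11]
  r2 -= -2·r1 → [0,0,3,-3]
  r3 -= -1·r1 → [0,0,-9,8]
  r3 -= -3·r2 → [0,0,0,-1]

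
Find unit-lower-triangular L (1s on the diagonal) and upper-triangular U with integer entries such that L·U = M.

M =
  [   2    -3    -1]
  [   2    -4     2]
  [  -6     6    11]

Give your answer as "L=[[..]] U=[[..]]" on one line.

L=[[1,0,0],[1,1,0],[-3,3,1]] U=[[2,-3,-1],[0,-1,3],[0,0,-1]]

  R1 -= 1·R0 → [0,-1,3]
  R2 -= -3·R0 → [0,-3,8]
  R2 -= 3·R1 → [0,0,-1]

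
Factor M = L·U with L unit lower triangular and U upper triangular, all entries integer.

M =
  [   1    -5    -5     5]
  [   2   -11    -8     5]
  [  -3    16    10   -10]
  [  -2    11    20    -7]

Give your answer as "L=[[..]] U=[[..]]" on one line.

  R1 -= 2·R0 → [0,-1,2,-5]
  R2 -= -3·R0 → [0,1,-5,5]
  R3 -= -2·R0 → [0,1,10,3]
  R2 -= -1·R1 → [0,0,-3,0]
  R3 -= -1·R1 → [0,0,12,-2]
  R3 -= -4·R2 → [0,0,0,-2]

L=[[1,0,0,0],[2,1,0,0],[-3,-1,1,0],[-2,-1,-4,1]] U=[[1,-5,-5,5],[0,-1,2,-5],[0,0,-3,0],[0,0,0,-2]]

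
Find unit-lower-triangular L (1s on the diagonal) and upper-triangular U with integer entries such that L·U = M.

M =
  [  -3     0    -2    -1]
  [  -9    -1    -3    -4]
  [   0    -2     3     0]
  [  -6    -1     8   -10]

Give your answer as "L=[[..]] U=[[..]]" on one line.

  R1 -= 3·R0 → [0,-1,3,-1]
  R2 -= 0·R0 → [0,-2,3,0]
  R3 -= 2·R0 → [0,-1,12,-8]
  R2 -= 2·R1 → [0,0,-3,2]
  R3 -= 1·R1 → [0,0,9,-7]
  R3 -= -3·R2 → [0,0,0,-1]

L=[[1,0,0,0],[3,1,0,0],[0,2,1,0],[2,1,-3,1]] U=[[-3,0,-2,-1],[0,-1,3,-1],[0,0,-3,2],[0,0,0,-1]]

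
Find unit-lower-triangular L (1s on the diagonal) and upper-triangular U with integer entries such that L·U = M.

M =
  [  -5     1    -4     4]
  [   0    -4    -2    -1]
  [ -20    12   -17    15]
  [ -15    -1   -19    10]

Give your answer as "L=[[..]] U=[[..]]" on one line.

  row1 -= 0·row0 → [0,-4,-2,-1]
  row2 -= 4·row0 → [0,8,-1,-1]
  row3 -= 3·row0 → [0,-4,-7,-2]
  row2 -= -2·row1 → [0,0,-5,-3]
  row3 -= 1·row1 → [0,0,-5,-1]
  row3 -= 1·row2 → [0,0,0,2]

L=[[1,0,0,0],[0,1,0,0],[4,-2,1,0],[3,1,1,1]] U=[[-5,1,-4,4],[0,-4,-2,-1],[0,0,-5,-3],[0,0,0,2]]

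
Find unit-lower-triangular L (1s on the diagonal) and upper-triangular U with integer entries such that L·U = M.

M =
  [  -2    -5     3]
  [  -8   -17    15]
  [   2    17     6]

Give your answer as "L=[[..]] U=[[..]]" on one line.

L=[[1,0,0],[4,1,0],[-1,4,1]] U=[[-2,-5,3],[0,3,3],[0,0,-3]]

  r1 -= 4·r0 → [0,3,3]
  r2 -= -1·r0 → [0,12,9]
  r2 -= 4·r1 → [0,0,-3]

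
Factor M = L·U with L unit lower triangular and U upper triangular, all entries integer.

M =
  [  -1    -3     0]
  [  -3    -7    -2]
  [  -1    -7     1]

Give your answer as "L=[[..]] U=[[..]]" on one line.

L=[[1,0,0],[3,1,0],[1,-2,1]] U=[[-1,-3,0],[0,2,-2],[0,0,-3]]

  r1 -= 3·r0 → [0,2,-2]
  r2 -= 1·r0 → [0,-4,1]
  r2 -= -2·r1 → [0,0,-3]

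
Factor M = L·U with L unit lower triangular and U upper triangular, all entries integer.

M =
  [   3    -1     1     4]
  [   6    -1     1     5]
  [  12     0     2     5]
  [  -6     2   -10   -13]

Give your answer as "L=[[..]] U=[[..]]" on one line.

  R1 -= 2·R0 → [0,1,-1,-3]
  R2 -= 4·R0 → [0,4,-2,-11]
  R3 -= -2·R0 → [0,0,-8,-5]
  R2 -= 4·R1 → [0,0,2,1]
  R3 -= 0·R1 → [0,0,-8,-5]
  R3 -= -4·R2 → [0,0,0,-1]

L=[[1,0,0,0],[2,1,0,0],[4,4,1,0],[-2,0,-4,1]] U=[[3,-1,1,4],[0,1,-1,-3],[0,0,2,1],[0,0,0,-1]]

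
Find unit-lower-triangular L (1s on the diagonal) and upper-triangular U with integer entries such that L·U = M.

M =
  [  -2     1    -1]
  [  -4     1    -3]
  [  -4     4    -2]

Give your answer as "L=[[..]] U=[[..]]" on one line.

  row1 -= 2·row0 → [0,-1,-1]
  row2 -= 2·row0 → [0,2,0]
  row2 -= -2·row1 → [0,0,-2]

L=[[1,0,0],[2,1,0],[2,-2,1]] U=[[-2,1,-1],[0,-1,-1],[0,0,-2]]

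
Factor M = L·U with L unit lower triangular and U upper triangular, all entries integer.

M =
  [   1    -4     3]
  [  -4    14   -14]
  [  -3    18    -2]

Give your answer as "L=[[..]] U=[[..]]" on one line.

L=[[1,0,0],[-4,1,0],[-3,-3,1]] U=[[1,-4,3],[0,-2,-2],[0,0,1]]

  row1 -= -4·row0 → [0,-2,-2]
  row2 -= -3·row0 → [0,6,7]
  row2 -= -3·row1 → [0,0,1]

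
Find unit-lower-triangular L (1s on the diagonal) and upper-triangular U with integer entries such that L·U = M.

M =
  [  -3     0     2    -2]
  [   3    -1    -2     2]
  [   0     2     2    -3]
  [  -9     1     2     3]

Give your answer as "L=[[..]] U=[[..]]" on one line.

  r1 -= -1·r0 → [0,-1,0,0]
  r2 -= 0·r0 → [0,2,2,-3]
  r3 -= 3·r0 → [0,1,-4,9]
  r2 -= -2·r1 → [0,0,2,-3]
  r3 -= -1·r1 → [0,0,-4,9]
  r3 -= -2·r2 → [0,0,0,3]

L=[[1,0,0,0],[-1,1,0,0],[0,-2,1,0],[3,-1,-2,1]] U=[[-3,0,2,-2],[0,-1,0,0],[0,0,2,-3],[0,0,0,3]]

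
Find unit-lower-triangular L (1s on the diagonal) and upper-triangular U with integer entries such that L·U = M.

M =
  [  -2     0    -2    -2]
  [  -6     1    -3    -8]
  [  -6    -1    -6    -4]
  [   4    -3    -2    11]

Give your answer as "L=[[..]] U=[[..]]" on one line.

L=[[1,0,0,0],[3,1,0,0],[3,-1,1,0],[-2,-3,1,1]] U=[[-2,0,-2,-2],[0,1,3,-2],[0,0,3,0],[0,0,0,1]]

  R1 -= 3·R0 → [0,1,3,-2]
  R2 -= 3·R0 → [0,-1,0,2]
  R3 -= -2·R0 → [0,-3,-6,7]
  R2 -= -1·R1 → [0,0,3,0]
  R3 -= -3·R1 → [0,0,3,1]
  R3 -= 1·R2 → [0,0,0,1]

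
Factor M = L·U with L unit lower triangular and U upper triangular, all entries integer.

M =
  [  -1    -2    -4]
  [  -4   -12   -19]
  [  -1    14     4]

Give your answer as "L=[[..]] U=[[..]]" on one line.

L=[[1,0,0],[4,1,0],[1,-4,1]] U=[[-1,-2,-4],[0,-4,-3],[0,0,-4]]

  r1 -= 4·r0 → [0,-4,-3]
  r2 -= 1·r0 → [0,16,8]
  r2 -= -4·r1 → [0,0,-4]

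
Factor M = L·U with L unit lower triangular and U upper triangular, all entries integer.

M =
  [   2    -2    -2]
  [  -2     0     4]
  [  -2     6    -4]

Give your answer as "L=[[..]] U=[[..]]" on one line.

L=[[1,0,0],[-1,1,0],[-1,-2,1]] U=[[2,-2,-2],[0,-2,2],[0,0,-2]]

  row1 -= -1·row0 → [0,-2,2]
  row2 -= -1·row0 → [0,4,-6]
  row2 -= -2·row1 → [0,0,-2]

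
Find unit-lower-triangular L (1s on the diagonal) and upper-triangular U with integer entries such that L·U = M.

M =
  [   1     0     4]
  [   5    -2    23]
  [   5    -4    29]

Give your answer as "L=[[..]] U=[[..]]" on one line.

  r1 -= 5·r0 → [0,-2,3]
  r2 -= 5·r0 → [0,-4,9]
  r2 -= 2·r1 → [0,0,3]

L=[[1,0,0],[5,1,0],[5,2,1]] U=[[1,0,4],[0,-2,3],[0,0,3]]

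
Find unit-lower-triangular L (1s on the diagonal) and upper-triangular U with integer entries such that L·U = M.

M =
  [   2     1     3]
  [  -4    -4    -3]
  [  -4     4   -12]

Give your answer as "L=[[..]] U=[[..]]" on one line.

L=[[1,0,0],[-2,1,0],[-2,-3,1]] U=[[2,1,3],[0,-2,3],[0,0,3]]

  row1 -= -2·row0 → [0,-2,3]
  row2 -= -2·row0 → [0,6,-6]
  row2 -= -3·row1 → [0,0,3]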